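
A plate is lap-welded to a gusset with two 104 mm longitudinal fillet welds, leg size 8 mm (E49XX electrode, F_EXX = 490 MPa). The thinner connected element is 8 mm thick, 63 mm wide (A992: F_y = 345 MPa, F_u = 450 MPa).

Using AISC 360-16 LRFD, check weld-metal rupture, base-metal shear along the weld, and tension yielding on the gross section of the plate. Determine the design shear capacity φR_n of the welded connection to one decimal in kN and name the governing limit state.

Weld metal: throat = 0.707×8 = 5.656 mm, L = 2×104 = 208 mm. φR_n = 0.75 × 0.6 × 490 × 5.656 × 208 = 259.4 kN.
Base metal shear (8 mm plate): yield φR_n = 1.0×0.6×345×8×208 = 344.4 kN; rupture φR_n = 0.75×0.6×450×8×208 = 337.0 kN; take 337.0 kN (rupture).
Tension yield (gross): A_g = 63×8 = 504 mm². φR_n = 0.90 × 345 × 504 = 156.5 kN.
Governing: min(259.4, 337.0, 156.5) = 156.5 kN → gross-section yield.

156.5 kN (gross-section yield governs)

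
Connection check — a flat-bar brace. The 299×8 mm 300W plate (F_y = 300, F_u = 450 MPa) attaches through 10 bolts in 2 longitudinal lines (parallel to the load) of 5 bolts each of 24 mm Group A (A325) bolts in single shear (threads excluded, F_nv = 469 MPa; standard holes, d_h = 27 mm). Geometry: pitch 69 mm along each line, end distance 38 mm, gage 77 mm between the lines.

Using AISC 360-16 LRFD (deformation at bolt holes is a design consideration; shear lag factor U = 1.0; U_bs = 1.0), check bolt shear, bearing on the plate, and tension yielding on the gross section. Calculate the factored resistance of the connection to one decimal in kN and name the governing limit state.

Bolt shear: A_b = π(24)²/4 = 452.39 mm². φR_n = 0.75 × 469 × 452.39 × 10 × 1 = 1591.3 kN.
Bearing (8 mm plate, F_u = 450 MPa): end bolts L_c = 38 − 27/2 = 24.5, R_n = min(1.2×24.5×8×450, 2.4×24×8×450) = 105.84 kN/bolt; interior L_c = 69 − 27 = 42, R_n = 181.44 kN/bolt. φR_n = 0.75 × (2×105.84 + 8×181.44) = 1247.4 kN.
Tension yield (gross): A_g = 299×8 = 2392 mm². φR_n = 0.90 × 300 × 2392 = 645.8 kN.
Governing: min(1591.3, 1247.4, 645.8) = 645.8 kN → gross-section yield.

645.8 kN (gross-section yield governs)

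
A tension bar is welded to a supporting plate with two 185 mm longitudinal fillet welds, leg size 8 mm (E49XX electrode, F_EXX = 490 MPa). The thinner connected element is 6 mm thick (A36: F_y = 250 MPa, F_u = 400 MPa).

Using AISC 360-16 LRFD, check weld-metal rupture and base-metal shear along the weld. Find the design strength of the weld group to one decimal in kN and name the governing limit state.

Weld metal: throat = 0.707×8 = 5.656 mm, L = 2×185 = 370 mm. φR_n = 0.75 × 0.6 × 490 × 5.656 × 370 = 461.4 kN.
Base metal shear (6 mm plate): yield φR_n = 1.0×0.6×250×6×370 = 333.0 kN; rupture φR_n = 0.75×0.6×400×6×370 = 399.6 kN; take 333.0 kN (yield).
Governing: min(461.4, 333.0) = 333.0 kN → base-metal shear.

333.0 kN (base-metal shear governs)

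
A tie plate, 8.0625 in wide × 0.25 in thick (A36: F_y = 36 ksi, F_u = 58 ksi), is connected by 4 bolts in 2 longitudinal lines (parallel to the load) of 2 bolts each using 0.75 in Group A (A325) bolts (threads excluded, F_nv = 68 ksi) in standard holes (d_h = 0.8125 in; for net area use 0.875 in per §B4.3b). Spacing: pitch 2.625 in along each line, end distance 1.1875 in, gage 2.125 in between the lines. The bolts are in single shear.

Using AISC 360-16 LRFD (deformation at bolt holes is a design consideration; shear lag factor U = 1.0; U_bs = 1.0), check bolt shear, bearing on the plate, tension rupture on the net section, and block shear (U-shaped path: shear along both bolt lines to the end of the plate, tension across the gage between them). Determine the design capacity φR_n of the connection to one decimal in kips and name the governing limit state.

Bolt shear: A_b = π(0.75)²/4 = 0.44179 in². φR_n = 0.75 × 68 × 0.44179 × 4 × 1 = 90.1 kips.
Bearing (0.25 in plate, F_u = 58 ksi): end bolts L_c = 1.1875 − 0.8125/2 = 0.78125, R_n = min(1.2×0.78125×0.25×58, 2.4×0.75×0.25×58) = 13.594 kips/bolt; interior L_c = 2.625 − 0.8125 = 1.8125, R_n = 26.1 kips/bolt. φR_n = 0.75 × (2×13.594 + 2×26.1) = 59.5 kips.
Tension rupture (net): A_n = (8.0625 − 2×0.875)×0.25 = 1.5781 in² (U = 1.0, A_e = A_n). φR_n = 0.75 × 58 × 1.5781 = 68.6 kips.
Block shear: shear path 2×[1.1875+1×2.625] = 2×3.8125 in, A_gv = 1.9063, A_nv = 2×(3.8125 − 1.5×0.875)×0.25 = 1.25 in²; tension across gage: (2.125 − 1×0.875)×0.25 = 0.3125 in². R_n = min(0.6×58×1.25, 0.6×36×1.9063) + 1.0×58×0.3125 = min(43.5, 41.176) + 18.125 = 59.301 kips. φR_n = 0.75 × 59.301 = 44.5 kips.
Governing: min(90.1, 59.5, 68.6, 44.5) = 44.5 kips → block shear.

44.5 kips (block shear governs)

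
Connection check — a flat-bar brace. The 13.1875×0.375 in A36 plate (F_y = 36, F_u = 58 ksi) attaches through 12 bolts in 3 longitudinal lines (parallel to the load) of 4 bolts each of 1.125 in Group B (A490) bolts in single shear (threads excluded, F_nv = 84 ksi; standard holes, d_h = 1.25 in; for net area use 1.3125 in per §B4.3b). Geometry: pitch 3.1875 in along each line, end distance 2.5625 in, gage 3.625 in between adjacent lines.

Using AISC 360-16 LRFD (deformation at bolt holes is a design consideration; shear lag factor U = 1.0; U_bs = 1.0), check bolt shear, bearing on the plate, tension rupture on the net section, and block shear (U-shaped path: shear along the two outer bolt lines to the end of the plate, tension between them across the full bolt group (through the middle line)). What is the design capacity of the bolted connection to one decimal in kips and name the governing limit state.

150.9 kips (net-section rupture governs)

Bolt shear: A_b = π(1.125)²/4 = 0.99402 in². φR_n = 0.75 × 84 × 0.99402 × 12 × 1 = 751.5 kips.
Bearing (0.375 in plate, F_u = 58 ksi): end bolts L_c = 2.5625 − 1.25/2 = 1.9375, R_n = min(1.2×1.9375×0.375×58, 2.4×1.125×0.375×58) = 50.569 kips/bolt; interior L_c = 3.1875 − 1.25 = 1.9375, R_n = 50.569 kips/bolt. φR_n = 0.75 × (3×50.569 + 9×50.569) = 455.1 kips.
Tension rupture (net): A_n = (13.1875 − 3×1.3125)×0.375 = 3.4688 in² (U = 1.0, A_e = A_n). φR_n = 0.75 × 58 × 3.4688 = 150.9 kips.
Block shear: shear path 2×[2.5625+3×3.1875] = 2×12.125 in, A_gv = 9.0938, A_nv = 2×(12.125 − 3.5×1.3125)×0.375 = 5.6484 in²; tension across gage: (7.25 − 2×1.3125)×0.375 = 1.7344 in². R_n = min(0.6×58×5.6484, 0.6×36×9.0938) + 1.0×58×1.7344 = min(196.56, 196.43) + 100.6 = 297.03 kips. φR_n = 0.75 × 297.03 = 222.8 kips.
Governing: min(751.5, 455.1, 150.9, 222.8) = 150.9 kips → net-section rupture.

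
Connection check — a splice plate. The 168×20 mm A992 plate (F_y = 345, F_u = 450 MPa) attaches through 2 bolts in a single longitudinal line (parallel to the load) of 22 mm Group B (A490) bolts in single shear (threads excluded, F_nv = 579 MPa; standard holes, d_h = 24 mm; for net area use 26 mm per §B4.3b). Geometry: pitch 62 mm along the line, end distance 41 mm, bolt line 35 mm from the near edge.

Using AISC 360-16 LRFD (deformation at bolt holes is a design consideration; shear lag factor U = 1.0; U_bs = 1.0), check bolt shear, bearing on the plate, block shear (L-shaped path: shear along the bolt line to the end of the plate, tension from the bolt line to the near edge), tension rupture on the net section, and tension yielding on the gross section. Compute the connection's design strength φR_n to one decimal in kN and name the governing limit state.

Bolt shear: A_b = π(22)²/4 = 380.13 mm². φR_n = 0.75 × 579 × 380.13 × 2 × 1 = 330.1 kN.
Bearing (20 mm plate, F_u = 450 MPa): end bolts L_c = 41 − 24/2 = 29, R_n = min(1.2×29×20×450, 2.4×22×20×450) = 313.2 kN/bolt; interior L_c = 62 − 24 = 38, R_n = 410.4 kN/bolt. φR_n = 0.75 × (1×313.2 + 1×410.4) = 542.7 kN.
Block shear: shear path 1×[41+1×62] = 1×103 mm, A_gv = 2060, A_nv = 1×(103 − 1.5×26)×20 = 1280 mm²; tension to near edge: (35 − 0.5×26)×20 = 440 mm². R_n = min(0.6×450×1280, 0.6×345×2060) + 1.0×450×440 = min(345.6, 426.42) + 198 = 543.6 kN. φR_n = 0.75 × 543.6 = 407.7 kN.
Tension rupture (net): A_n = (168 − 1×26)×20 = 2840 mm² (U = 1.0, A_e = A_n). φR_n = 0.75 × 450 × 2840 = 958.5 kN.
Tension yield (gross): A_g = 168×20 = 3360 mm². φR_n = 0.90 × 345 × 3360 = 1043.3 kN.
Governing: min(330.1, 542.7, 407.7, 958.5, 1043.3) = 330.1 kN → bolt shear.

330.1 kN (bolt shear governs)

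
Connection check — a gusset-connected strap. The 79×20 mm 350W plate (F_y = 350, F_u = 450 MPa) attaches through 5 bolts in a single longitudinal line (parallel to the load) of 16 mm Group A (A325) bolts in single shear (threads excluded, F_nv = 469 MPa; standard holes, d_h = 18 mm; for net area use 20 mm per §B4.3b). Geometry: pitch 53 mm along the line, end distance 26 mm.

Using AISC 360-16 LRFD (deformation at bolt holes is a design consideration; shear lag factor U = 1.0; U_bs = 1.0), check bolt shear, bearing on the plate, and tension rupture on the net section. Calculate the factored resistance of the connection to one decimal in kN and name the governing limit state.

353.6 kN (bolt shear governs)

Bolt shear: A_b = π(16)²/4 = 201.06 mm². φR_n = 0.75 × 469 × 201.06 × 5 × 1 = 353.6 kN.
Bearing (20 mm plate, F_u = 450 MPa): end bolts L_c = 26 − 18/2 = 17, R_n = min(1.2×17×20×450, 2.4×16×20×450) = 183.6 kN/bolt; interior L_c = 53 − 18 = 35, R_n = 345.6 kN/bolt. φR_n = 0.75 × (1×183.6 + 4×345.6) = 1174.5 kN.
Tension rupture (net): A_n = (79 − 1×20)×20 = 1180 mm² (U = 1.0, A_e = A_n). φR_n = 0.75 × 450 × 1180 = 398.3 kN.
Governing: min(353.6, 1174.5, 398.3) = 353.6 kN → bolt shear.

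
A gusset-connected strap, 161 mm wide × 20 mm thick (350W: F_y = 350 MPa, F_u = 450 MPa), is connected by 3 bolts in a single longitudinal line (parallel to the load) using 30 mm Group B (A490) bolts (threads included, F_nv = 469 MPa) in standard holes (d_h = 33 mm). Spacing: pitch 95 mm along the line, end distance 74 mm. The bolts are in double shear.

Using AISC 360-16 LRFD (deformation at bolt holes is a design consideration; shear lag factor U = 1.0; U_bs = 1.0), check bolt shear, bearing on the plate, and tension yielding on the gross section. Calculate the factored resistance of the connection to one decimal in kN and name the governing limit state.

1014.3 kN (gross-section yield governs)

Bolt shear: A_b = π(30)²/4 = 706.86 mm². φR_n = 0.75 × 469 × 706.86 × 3 × 2 = 1491.8 kN.
Bearing (20 mm plate, F_u = 450 MPa): end bolts L_c = 74 − 33/2 = 57.5, R_n = min(1.2×57.5×20×450, 2.4×30×20×450) = 621 kN/bolt; interior L_c = 95 − 33 = 62, R_n = 648 kN/bolt. φR_n = 0.75 × (1×621 + 2×648) = 1437.8 kN.
Tension yield (gross): A_g = 161×20 = 3220 mm². φR_n = 0.90 × 350 × 3220 = 1014.3 kN.
Governing: min(1491.8, 1437.8, 1014.3) = 1014.3 kN → gross-section yield.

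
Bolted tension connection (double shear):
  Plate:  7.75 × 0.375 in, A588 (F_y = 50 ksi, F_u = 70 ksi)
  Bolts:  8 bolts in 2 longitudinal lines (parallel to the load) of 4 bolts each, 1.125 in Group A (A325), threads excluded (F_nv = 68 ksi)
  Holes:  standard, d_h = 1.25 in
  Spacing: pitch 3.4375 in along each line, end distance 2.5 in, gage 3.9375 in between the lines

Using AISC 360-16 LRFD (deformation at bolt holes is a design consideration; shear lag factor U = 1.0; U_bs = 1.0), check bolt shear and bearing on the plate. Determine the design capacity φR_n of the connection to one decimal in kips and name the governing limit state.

Bolt shear: A_b = π(1.125)²/4 = 0.99402 in². φR_n = 0.75 × 68 × 0.99402 × 8 × 2 = 811.1 kips.
Bearing (0.375 in plate, F_u = 70 ksi): end bolts L_c = 2.5 − 1.25/2 = 1.875, R_n = min(1.2×1.875×0.375×70, 2.4×1.125×0.375×70) = 59.063 kips/bolt; interior L_c = 3.4375 − 1.25 = 2.1875, R_n = 68.906 kips/bolt. φR_n = 0.75 × (2×59.063 + 6×68.906) = 398.7 kips.
Governing: min(811.1, 398.7) = 398.7 kips → bearing.

398.7 kips (bearing governs)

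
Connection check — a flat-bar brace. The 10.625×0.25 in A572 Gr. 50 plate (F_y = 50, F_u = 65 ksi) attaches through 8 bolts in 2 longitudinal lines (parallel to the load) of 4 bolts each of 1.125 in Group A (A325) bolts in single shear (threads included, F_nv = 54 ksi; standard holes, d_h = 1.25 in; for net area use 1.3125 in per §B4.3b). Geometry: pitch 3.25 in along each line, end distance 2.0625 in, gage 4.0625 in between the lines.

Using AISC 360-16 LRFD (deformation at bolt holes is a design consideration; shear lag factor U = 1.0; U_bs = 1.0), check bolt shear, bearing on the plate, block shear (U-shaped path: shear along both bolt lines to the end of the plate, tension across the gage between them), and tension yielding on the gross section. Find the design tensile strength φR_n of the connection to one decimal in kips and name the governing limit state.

119.5 kips (gross-section yield governs)

Bolt shear: A_b = π(1.125)²/4 = 0.99402 in². φR_n = 0.75 × 54 × 0.99402 × 8 × 1 = 322.1 kips.
Bearing (0.25 in plate, F_u = 65 ksi): end bolts L_c = 2.0625 − 1.25/2 = 1.4375, R_n = min(1.2×1.4375×0.25×65, 2.4×1.125×0.25×65) = 28.031 kips/bolt; interior L_c = 3.25 − 1.25 = 2, R_n = 39 kips/bolt. φR_n = 0.75 × (2×28.031 + 6×39) = 217.5 kips.
Block shear: shear path 2×[2.0625+3×3.25] = 2×11.8125 in, A_gv = 5.9063, A_nv = 2×(11.8125 − 3.5×1.3125)×0.25 = 3.6094 in²; tension across gage: (4.0625 − 1×1.3125)×0.25 = 0.6875 in². R_n = min(0.6×65×3.6094, 0.6×50×5.9063) + 1.0×65×0.6875 = min(140.77, 177.19) + 44.688 = 185.46 kips. φR_n = 0.75 × 185.46 = 139.1 kips.
Tension yield (gross): A_g = 10.625×0.25 = 2.6563 in². φR_n = 0.90 × 50 × 2.6563 = 119.5 kips.
Governing: min(322.1, 217.5, 139.1, 119.5) = 119.5 kips → gross-section yield.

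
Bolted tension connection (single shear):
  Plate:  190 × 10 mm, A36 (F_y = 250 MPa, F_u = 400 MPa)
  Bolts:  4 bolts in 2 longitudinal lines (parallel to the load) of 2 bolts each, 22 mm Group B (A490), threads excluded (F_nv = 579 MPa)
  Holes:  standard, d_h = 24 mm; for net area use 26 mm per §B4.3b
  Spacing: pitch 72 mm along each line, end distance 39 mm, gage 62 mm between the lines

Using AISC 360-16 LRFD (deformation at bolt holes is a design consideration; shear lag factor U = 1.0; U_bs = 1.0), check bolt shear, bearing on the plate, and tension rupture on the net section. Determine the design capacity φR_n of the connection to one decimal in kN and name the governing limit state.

Bolt shear: A_b = π(22)²/4 = 380.13 mm². φR_n = 0.75 × 579 × 380.13 × 4 × 1 = 660.3 kN.
Bearing (10 mm plate, F_u = 400 MPa): end bolts L_c = 39 − 24/2 = 27, R_n = min(1.2×27×10×400, 2.4×22×10×400) = 129.6 kN/bolt; interior L_c = 72 − 24 = 48, R_n = 211.2 kN/bolt. φR_n = 0.75 × (2×129.6 + 2×211.2) = 511.2 kN.
Tension rupture (net): A_n = (190 − 2×26)×10 = 1380 mm² (U = 1.0, A_e = A_n). φR_n = 0.75 × 400 × 1380 = 414.0 kN.
Governing: min(660.3, 511.2, 414.0) = 414.0 kN → net-section rupture.

414.0 kN (net-section rupture governs)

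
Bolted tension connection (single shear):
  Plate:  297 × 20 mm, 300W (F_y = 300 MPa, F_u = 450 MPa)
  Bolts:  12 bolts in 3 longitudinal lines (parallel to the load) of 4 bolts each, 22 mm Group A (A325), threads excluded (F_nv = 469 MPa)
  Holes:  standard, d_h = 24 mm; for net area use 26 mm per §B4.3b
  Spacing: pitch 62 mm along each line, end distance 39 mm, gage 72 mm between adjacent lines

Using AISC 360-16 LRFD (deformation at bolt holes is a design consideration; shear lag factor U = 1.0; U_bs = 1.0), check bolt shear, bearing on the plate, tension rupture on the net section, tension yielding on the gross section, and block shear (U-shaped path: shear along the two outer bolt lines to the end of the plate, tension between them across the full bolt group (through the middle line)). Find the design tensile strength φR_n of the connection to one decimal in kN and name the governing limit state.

1478.3 kN (net-section rupture governs)

Bolt shear: A_b = π(22)²/4 = 380.13 mm². φR_n = 0.75 × 469 × 380.13 × 12 × 1 = 1604.5 kN.
Bearing (20 mm plate, F_u = 450 MPa): end bolts L_c = 39 − 24/2 = 27, R_n = min(1.2×27×20×450, 2.4×22×20×450) = 291.6 kN/bolt; interior L_c = 62 − 24 = 38, R_n = 410.4 kN/bolt. φR_n = 0.75 × (3×291.6 + 9×410.4) = 3426.3 kN.
Tension rupture (net): A_n = (297 − 3×26)×20 = 4380 mm² (U = 1.0, A_e = A_n). φR_n = 0.75 × 450 × 4380 = 1478.3 kN.
Tension yield (gross): A_g = 297×20 = 5940 mm². φR_n = 0.90 × 300 × 5940 = 1603.8 kN.
Block shear: shear path 2×[39+3×62] = 2×225 mm, A_gv = 9000, A_nv = 2×(225 − 3.5×26)×20 = 5360 mm²; tension across gage: (144 − 2×26)×20 = 1840 mm². R_n = min(0.6×450×5360, 0.6×300×9000) + 1.0×450×1840 = min(1447.2, 1620) + 828 = 2275.2 kN. φR_n = 0.75 × 2275.2 = 1706.4 kN.
Governing: min(1604.5, 3426.3, 1478.3, 1603.8, 1706.4) = 1478.3 kN → net-section rupture.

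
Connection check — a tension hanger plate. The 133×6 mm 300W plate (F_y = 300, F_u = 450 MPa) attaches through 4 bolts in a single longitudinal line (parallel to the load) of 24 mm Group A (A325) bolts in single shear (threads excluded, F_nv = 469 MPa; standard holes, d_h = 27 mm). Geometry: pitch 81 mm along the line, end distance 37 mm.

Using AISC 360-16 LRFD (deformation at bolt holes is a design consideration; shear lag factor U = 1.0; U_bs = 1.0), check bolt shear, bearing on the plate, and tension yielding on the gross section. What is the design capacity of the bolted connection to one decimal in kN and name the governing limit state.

215.5 kN (gross-section yield governs)

Bolt shear: A_b = π(24)²/4 = 452.39 mm². φR_n = 0.75 × 469 × 452.39 × 4 × 1 = 636.5 kN.
Bearing (6 mm plate, F_u = 450 MPa): end bolts L_c = 37 − 27/2 = 23.5, R_n = min(1.2×23.5×6×450, 2.4×24×6×450) = 76.14 kN/bolt; interior L_c = 81 − 27 = 54, R_n = 155.52 kN/bolt. φR_n = 0.75 × (1×76.14 + 3×155.52) = 407.0 kN.
Tension yield (gross): A_g = 133×6 = 798 mm². φR_n = 0.90 × 300 × 798 = 215.5 kN.
Governing: min(636.5, 407.0, 215.5) = 215.5 kN → gross-section yield.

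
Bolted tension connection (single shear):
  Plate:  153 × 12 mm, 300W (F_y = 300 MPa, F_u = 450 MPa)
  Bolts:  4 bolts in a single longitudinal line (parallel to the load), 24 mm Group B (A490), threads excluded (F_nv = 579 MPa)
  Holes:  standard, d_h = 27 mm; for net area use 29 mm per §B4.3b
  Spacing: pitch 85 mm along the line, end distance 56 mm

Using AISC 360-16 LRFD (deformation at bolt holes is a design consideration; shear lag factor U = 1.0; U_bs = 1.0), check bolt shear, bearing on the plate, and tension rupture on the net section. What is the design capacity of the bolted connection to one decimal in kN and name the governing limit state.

502.2 kN (net-section rupture governs)

Bolt shear: A_b = π(24)²/4 = 452.39 mm². φR_n = 0.75 × 579 × 452.39 × 4 × 1 = 785.8 kN.
Bearing (12 mm plate, F_u = 450 MPa): end bolts L_c = 56 − 27/2 = 42.5, R_n = min(1.2×42.5×12×450, 2.4×24×12×450) = 275.4 kN/bolt; interior L_c = 85 − 27 = 58, R_n = 311.04 kN/bolt. φR_n = 0.75 × (1×275.4 + 3×311.04) = 906.4 kN.
Tension rupture (net): A_n = (153 − 1×29)×12 = 1488 mm² (U = 1.0, A_e = A_n). φR_n = 0.75 × 450 × 1488 = 502.2 kN.
Governing: min(785.8, 906.4, 502.2) = 502.2 kN → net-section rupture.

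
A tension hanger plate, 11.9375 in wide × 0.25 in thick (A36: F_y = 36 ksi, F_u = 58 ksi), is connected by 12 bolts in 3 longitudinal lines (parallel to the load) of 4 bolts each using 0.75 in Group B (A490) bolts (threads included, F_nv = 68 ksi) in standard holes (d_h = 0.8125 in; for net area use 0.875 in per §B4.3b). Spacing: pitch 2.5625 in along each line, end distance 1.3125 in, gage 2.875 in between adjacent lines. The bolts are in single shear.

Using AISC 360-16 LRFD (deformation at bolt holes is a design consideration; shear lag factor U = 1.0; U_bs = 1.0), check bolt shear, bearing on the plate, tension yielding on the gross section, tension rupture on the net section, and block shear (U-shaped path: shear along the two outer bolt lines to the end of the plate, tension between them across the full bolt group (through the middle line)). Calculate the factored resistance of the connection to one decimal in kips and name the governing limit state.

Bolt shear: A_b = π(0.75)²/4 = 0.44179 in². φR_n = 0.75 × 68 × 0.44179 × 12 × 1 = 270.4 kips.
Bearing (0.25 in plate, F_u = 58 ksi): end bolts L_c = 1.3125 − 0.8125/2 = 0.90625, R_n = min(1.2×0.90625×0.25×58, 2.4×0.75×0.25×58) = 15.769 kips/bolt; interior L_c = 2.5625 − 0.8125 = 1.75, R_n = 26.1 kips/bolt. φR_n = 0.75 × (3×15.769 + 9×26.1) = 211.7 kips.
Tension yield (gross): A_g = 11.9375×0.25 = 2.9844 in². φR_n = 0.90 × 36 × 2.9844 = 96.7 kips.
Tension rupture (net): A_n = (11.9375 − 3×0.875)×0.25 = 2.3281 in² (U = 1.0, A_e = A_n). φR_n = 0.75 × 58 × 2.3281 = 101.3 kips.
Block shear: shear path 2×[1.3125+3×2.5625] = 2×9 in, A_gv = 4.5, A_nv = 2×(9 − 3.5×0.875)×0.25 = 2.9688 in²; tension across gage: (5.75 − 2×0.875)×0.25 = 1 in². R_n = min(0.6×58×2.9688, 0.6×36×4.5) + 1.0×58×1 = min(103.31, 97.2) + 58 = 155.2 kips. φR_n = 0.75 × 155.2 = 116.4 kips.
Governing: min(270.4, 211.7, 96.7, 101.3, 116.4) = 96.7 kips → gross-section yield.

96.7 kips (gross-section yield governs)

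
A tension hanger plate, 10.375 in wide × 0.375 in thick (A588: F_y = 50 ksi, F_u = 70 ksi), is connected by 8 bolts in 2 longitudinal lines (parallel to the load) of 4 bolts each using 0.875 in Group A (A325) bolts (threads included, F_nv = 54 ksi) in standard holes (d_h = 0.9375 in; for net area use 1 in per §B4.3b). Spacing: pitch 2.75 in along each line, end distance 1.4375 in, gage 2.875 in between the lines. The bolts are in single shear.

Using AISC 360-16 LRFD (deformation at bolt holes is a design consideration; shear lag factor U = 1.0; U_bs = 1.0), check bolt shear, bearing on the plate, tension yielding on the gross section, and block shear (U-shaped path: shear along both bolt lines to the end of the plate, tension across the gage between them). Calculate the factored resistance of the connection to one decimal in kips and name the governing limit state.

Bolt shear: A_b = π(0.875)²/4 = 0.60132 in². φR_n = 0.75 × 54 × 0.60132 × 8 × 1 = 194.8 kips.
Bearing (0.375 in plate, F_u = 70 ksi): end bolts L_c = 1.4375 − 0.9375/2 = 0.96875, R_n = min(1.2×0.96875×0.375×70, 2.4×0.875×0.375×70) = 30.516 kips/bolt; interior L_c = 2.75 − 0.9375 = 1.8125, R_n = 55.125 kips/bolt. φR_n = 0.75 × (2×30.516 + 6×55.125) = 293.8 kips.
Tension yield (gross): A_g = 10.375×0.375 = 3.8906 in². φR_n = 0.90 × 50 × 3.8906 = 175.1 kips.
Block shear: shear path 2×[1.4375+3×2.75] = 2×9.6875 in, A_gv = 7.2656, A_nv = 2×(9.6875 − 3.5×1)×0.375 = 4.6406 in²; tension across gage: (2.875 − 1×1)×0.375 = 0.70313 in². R_n = min(0.6×70×4.6406, 0.6×50×7.2656) + 1.0×70×0.70313 = min(194.91, 217.97) + 49.219 = 244.13 kips. φR_n = 0.75 × 244.13 = 183.1 kips.
Governing: min(194.8, 293.8, 175.1, 183.1) = 175.1 kips → gross-section yield.

175.1 kips (gross-section yield governs)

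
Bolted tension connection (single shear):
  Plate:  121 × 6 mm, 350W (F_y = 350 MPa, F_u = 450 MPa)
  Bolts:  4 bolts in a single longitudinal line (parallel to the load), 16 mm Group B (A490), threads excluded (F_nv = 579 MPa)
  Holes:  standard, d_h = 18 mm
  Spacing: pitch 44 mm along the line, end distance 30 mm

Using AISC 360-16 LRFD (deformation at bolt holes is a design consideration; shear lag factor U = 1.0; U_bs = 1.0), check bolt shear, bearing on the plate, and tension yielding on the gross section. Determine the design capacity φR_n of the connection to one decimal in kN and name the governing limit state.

228.7 kN (gross-section yield governs)

Bolt shear: A_b = π(16)²/4 = 201.06 mm². φR_n = 0.75 × 579 × 201.06 × 4 × 1 = 349.2 kN.
Bearing (6 mm plate, F_u = 450 MPa): end bolts L_c = 30 − 18/2 = 21, R_n = min(1.2×21×6×450, 2.4×16×6×450) = 68.04 kN/bolt; interior L_c = 44 − 18 = 26, R_n = 84.24 kN/bolt. φR_n = 0.75 × (1×68.04 + 3×84.24) = 240.6 kN.
Tension yield (gross): A_g = 121×6 = 726 mm². φR_n = 0.90 × 350 × 726 = 228.7 kN.
Governing: min(349.2, 240.6, 228.7) = 228.7 kN → gross-section yield.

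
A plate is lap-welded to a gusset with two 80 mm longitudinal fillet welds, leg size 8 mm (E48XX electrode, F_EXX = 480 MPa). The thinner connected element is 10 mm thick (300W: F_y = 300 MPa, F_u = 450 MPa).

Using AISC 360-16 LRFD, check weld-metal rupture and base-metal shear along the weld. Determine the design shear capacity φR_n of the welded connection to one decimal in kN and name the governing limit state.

195.5 kN (weld metal governs)

Weld metal: throat = 0.707×8 = 5.656 mm, L = 2×80 = 160 mm. φR_n = 0.75 × 0.6 × 480 × 5.656 × 160 = 195.5 kN.
Base metal shear (10 mm plate): yield φR_n = 1.0×0.6×300×10×160 = 288.0 kN; rupture φR_n = 0.75×0.6×450×10×160 = 324.0 kN; take 288.0 kN (yield).
Governing: min(195.5, 288.0) = 195.5 kN → weld metal.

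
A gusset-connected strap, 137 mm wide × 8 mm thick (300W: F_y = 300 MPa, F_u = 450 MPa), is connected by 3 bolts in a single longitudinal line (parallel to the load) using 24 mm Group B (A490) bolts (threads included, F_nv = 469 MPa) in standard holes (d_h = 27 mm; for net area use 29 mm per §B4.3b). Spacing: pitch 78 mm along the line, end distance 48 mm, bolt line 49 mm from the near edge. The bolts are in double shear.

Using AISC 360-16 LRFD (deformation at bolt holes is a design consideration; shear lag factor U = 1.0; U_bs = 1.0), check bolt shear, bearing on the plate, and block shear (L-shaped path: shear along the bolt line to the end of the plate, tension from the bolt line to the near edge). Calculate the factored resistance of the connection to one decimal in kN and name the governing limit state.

Bolt shear: A_b = π(24)²/4 = 452.39 mm². φR_n = 0.75 × 469 × 452.39 × 3 × 2 = 954.8 kN.
Bearing (8 mm plate, F_u = 450 MPa): end bolts L_c = 48 − 27/2 = 34.5, R_n = min(1.2×34.5×8×450, 2.4×24×8×450) = 149.04 kN/bolt; interior L_c = 78 − 27 = 51, R_n = 207.36 kN/bolt. φR_n = 0.75 × (1×149.04 + 2×207.36) = 422.8 kN.
Block shear: shear path 1×[48+2×78] = 1×204 mm, A_gv = 1632, A_nv = 1×(204 − 2.5×29)×8 = 1052 mm²; tension to near edge: (49 − 0.5×29)×8 = 276 mm². R_n = min(0.6×450×1052, 0.6×300×1632) + 1.0×450×276 = min(284.04, 293.76) + 124.2 = 408.24 kN. φR_n = 0.75 × 408.24 = 306.2 kN.
Governing: min(954.8, 422.8, 306.2) = 306.2 kN → block shear.

306.2 kN (block shear governs)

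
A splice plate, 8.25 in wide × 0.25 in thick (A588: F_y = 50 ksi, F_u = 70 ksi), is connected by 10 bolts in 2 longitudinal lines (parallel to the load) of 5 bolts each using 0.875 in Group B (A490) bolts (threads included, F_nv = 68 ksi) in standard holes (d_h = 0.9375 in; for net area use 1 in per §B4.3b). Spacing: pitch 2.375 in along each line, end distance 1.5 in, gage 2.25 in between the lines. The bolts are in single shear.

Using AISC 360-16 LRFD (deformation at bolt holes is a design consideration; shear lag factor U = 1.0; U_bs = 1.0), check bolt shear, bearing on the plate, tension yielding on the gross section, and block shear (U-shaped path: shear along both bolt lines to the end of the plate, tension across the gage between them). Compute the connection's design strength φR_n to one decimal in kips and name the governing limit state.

Bolt shear: A_b = π(0.875)²/4 = 0.60132 in². φR_n = 0.75 × 68 × 0.60132 × 10 × 1 = 306.7 kips.
Bearing (0.25 in plate, F_u = 70 ksi): end bolts L_c = 1.5 − 0.9375/2 = 1.03125, R_n = min(1.2×1.03125×0.25×70, 2.4×0.875×0.25×70) = 21.656 kips/bolt; interior L_c = 2.375 − 0.9375 = 1.4375, R_n = 30.188 kips/bolt. φR_n = 0.75 × (2×21.656 + 8×30.188) = 213.6 kips.
Tension yield (gross): A_g = 8.25×0.25 = 2.0625 in². φR_n = 0.90 × 50 × 2.0625 = 92.8 kips.
Block shear: shear path 2×[1.5+4×2.375] = 2×11 in, A_gv = 5.5, A_nv = 2×(11 − 4.5×1)×0.25 = 3.25 in²; tension across gage: (2.25 − 1×1)×0.25 = 0.3125 in². R_n = min(0.6×70×3.25, 0.6×50×5.5) + 1.0×70×0.3125 = min(136.5, 165) + 21.875 = 158.38 kips. φR_n = 0.75 × 158.38 = 118.8 kips.
Governing: min(306.7, 213.6, 92.8, 118.8) = 92.8 kips → gross-section yield.

92.8 kips (gross-section yield governs)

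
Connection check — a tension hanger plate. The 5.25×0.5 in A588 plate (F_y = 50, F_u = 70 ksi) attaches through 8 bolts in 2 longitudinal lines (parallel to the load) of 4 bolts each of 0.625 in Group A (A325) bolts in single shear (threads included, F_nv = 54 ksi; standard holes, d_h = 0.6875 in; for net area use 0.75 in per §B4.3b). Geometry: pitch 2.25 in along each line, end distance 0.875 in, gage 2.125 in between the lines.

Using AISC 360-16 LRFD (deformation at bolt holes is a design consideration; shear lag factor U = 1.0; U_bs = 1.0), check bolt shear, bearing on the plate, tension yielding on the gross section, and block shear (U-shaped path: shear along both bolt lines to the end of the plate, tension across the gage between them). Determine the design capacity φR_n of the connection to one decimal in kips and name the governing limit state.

99.4 kips (bolt shear governs)

Bolt shear: A_b = π(0.625)²/4 = 0.3068 in². φR_n = 0.75 × 54 × 0.3068 × 8 × 1 = 99.4 kips.
Bearing (0.5 in plate, F_u = 70 ksi): end bolts L_c = 0.875 − 0.6875/2 = 0.53125, R_n = min(1.2×0.53125×0.5×70, 2.4×0.625×0.5×70) = 22.313 kips/bolt; interior L_c = 2.25 − 0.6875 = 1.5625, R_n = 52.5 kips/bolt. φR_n = 0.75 × (2×22.313 + 6×52.5) = 269.7 kips.
Tension yield (gross): A_g = 5.25×0.5 = 2.625 in². φR_n = 0.90 × 50 × 2.625 = 118.1 kips.
Block shear: shear path 2×[0.875+3×2.25] = 2×7.625 in, A_gv = 7.625, A_nv = 2×(7.625 − 3.5×0.75)×0.5 = 5 in²; tension across gage: (2.125 − 1×0.75)×0.5 = 0.6875 in². R_n = min(0.6×70×5, 0.6×50×7.625) + 1.0×70×0.6875 = min(210, 228.75) + 48.125 = 258.13 kips. φR_n = 0.75 × 258.13 = 193.6 kips.
Governing: min(99.4, 269.7, 118.1, 193.6) = 99.4 kips → bolt shear.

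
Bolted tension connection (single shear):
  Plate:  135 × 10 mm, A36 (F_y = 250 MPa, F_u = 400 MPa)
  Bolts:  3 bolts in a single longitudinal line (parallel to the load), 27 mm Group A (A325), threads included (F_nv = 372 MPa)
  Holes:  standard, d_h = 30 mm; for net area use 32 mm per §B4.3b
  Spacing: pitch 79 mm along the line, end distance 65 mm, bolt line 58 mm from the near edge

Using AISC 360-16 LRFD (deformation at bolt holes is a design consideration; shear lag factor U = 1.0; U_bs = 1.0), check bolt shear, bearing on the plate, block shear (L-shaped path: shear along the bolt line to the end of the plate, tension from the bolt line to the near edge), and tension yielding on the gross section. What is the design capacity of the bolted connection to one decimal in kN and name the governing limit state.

303.8 kN (gross-section yield governs)

Bolt shear: A_b = π(27)²/4 = 572.56 mm². φR_n = 0.75 × 372 × 572.56 × 3 × 1 = 479.2 kN.
Bearing (10 mm plate, F_u = 400 MPa): end bolts L_c = 65 − 30/2 = 50, R_n = min(1.2×50×10×400, 2.4×27×10×400) = 240 kN/bolt; interior L_c = 79 − 30 = 49, R_n = 235.2 kN/bolt. φR_n = 0.75 × (1×240 + 2×235.2) = 532.8 kN.
Block shear: shear path 1×[65+2×79] = 1×223 mm, A_gv = 2230, A_nv = 1×(223 − 2.5×32)×10 = 1430 mm²; tension to near edge: (58 − 0.5×32)×10 = 420 mm². R_n = min(0.6×400×1430, 0.6×250×2230) + 1.0×400×420 = min(343.2, 334.5) + 168 = 502.5 kN. φR_n = 0.75 × 502.5 = 376.9 kN.
Tension yield (gross): A_g = 135×10 = 1350 mm². φR_n = 0.90 × 250 × 1350 = 303.8 kN.
Governing: min(479.2, 532.8, 376.9, 303.8) = 303.8 kN → gross-section yield.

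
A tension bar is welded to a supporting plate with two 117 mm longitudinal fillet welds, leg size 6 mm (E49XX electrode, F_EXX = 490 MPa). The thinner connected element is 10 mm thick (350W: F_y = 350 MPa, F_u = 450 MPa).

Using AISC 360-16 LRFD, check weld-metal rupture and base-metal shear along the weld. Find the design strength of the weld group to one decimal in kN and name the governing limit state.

Weld metal: throat = 0.707×6 = 4.242 mm, L = 2×117 = 234 mm. φR_n = 0.75 × 0.6 × 490 × 4.242 × 234 = 218.9 kN.
Base metal shear (10 mm plate): yield φR_n = 1.0×0.6×350×10×234 = 491.4 kN; rupture φR_n = 0.75×0.6×450×10×234 = 473.9 kN; take 473.9 kN (rupture).
Governing: min(218.9, 473.9) = 218.9 kN → weld metal.

218.9 kN (weld metal governs)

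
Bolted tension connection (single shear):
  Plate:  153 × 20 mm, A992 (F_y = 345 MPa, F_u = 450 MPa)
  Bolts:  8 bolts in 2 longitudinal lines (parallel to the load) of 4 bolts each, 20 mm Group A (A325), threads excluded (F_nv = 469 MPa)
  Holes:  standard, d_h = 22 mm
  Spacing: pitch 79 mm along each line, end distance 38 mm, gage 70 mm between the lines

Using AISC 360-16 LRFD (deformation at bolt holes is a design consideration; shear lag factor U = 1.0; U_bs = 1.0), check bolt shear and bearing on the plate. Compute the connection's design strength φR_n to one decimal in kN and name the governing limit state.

884.0 kN (bolt shear governs)

Bolt shear: A_b = π(20)²/4 = 314.16 mm². φR_n = 0.75 × 469 × 314.16 × 8 × 1 = 884.0 kN.
Bearing (20 mm plate, F_u = 450 MPa): end bolts L_c = 38 − 22/2 = 27, R_n = min(1.2×27×20×450, 2.4×20×20×450) = 291.6 kN/bolt; interior L_c = 79 − 22 = 57, R_n = 432 kN/bolt. φR_n = 0.75 × (2×291.6 + 6×432) = 2381.4 kN.
Governing: min(884.0, 2381.4) = 884.0 kN → bolt shear.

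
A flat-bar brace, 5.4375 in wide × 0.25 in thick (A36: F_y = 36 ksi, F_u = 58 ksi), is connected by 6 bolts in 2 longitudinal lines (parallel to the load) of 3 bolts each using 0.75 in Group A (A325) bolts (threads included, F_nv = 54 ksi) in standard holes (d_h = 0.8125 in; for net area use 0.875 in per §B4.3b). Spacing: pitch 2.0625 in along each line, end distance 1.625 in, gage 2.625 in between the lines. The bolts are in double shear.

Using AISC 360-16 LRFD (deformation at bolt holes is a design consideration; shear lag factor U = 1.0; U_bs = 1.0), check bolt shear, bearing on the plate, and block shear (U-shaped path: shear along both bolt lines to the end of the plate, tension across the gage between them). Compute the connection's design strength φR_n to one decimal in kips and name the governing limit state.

Bolt shear: A_b = π(0.75)²/4 = 0.44179 in². φR_n = 0.75 × 54 × 0.44179 × 6 × 2 = 214.7 kips.
Bearing (0.25 in plate, F_u = 58 ksi): end bolts L_c = 1.625 − 0.8125/2 = 1.21875, R_n = min(1.2×1.21875×0.25×58, 2.4×0.75×0.25×58) = 21.206 kips/bolt; interior L_c = 2.0625 − 0.8125 = 1.25, R_n = 21.75 kips/bolt. φR_n = 0.75 × (2×21.206 + 4×21.75) = 97.1 kips.
Block shear: shear path 2×[1.625+2×2.0625] = 2×5.75 in, A_gv = 2.875, A_nv = 2×(5.75 − 2.5×0.875)×0.25 = 1.7813 in²; tension across gage: (2.625 − 1×0.875)×0.25 = 0.4375 in². R_n = min(0.6×58×1.7813, 0.6×36×2.875) + 1.0×58×0.4375 = min(61.989, 62.1) + 25.375 = 87.364 kips. φR_n = 0.75 × 87.364 = 65.5 kips.
Governing: min(214.7, 97.1, 65.5) = 65.5 kips → block shear.

65.5 kips (block shear governs)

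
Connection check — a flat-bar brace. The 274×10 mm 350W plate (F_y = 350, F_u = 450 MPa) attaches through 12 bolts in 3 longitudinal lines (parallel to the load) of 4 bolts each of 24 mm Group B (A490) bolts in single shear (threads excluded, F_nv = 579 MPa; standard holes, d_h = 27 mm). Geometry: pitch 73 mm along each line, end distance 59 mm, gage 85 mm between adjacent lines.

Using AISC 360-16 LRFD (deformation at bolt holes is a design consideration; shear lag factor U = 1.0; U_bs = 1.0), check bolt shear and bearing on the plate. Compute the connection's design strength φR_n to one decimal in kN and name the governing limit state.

Bolt shear: A_b = π(24)²/4 = 452.39 mm². φR_n = 0.75 × 579 × 452.39 × 12 × 1 = 2357.4 kN.
Bearing (10 mm plate, F_u = 450 MPa): end bolts L_c = 59 − 27/2 = 45.5, R_n = min(1.2×45.5×10×450, 2.4×24×10×450) = 245.7 kN/bolt; interior L_c = 73 − 27 = 46, R_n = 248.4 kN/bolt. φR_n = 0.75 × (3×245.7 + 9×248.4) = 2229.5 kN.
Governing: min(2357.4, 2229.5) = 2229.5 kN → bearing.

2229.5 kN (bearing governs)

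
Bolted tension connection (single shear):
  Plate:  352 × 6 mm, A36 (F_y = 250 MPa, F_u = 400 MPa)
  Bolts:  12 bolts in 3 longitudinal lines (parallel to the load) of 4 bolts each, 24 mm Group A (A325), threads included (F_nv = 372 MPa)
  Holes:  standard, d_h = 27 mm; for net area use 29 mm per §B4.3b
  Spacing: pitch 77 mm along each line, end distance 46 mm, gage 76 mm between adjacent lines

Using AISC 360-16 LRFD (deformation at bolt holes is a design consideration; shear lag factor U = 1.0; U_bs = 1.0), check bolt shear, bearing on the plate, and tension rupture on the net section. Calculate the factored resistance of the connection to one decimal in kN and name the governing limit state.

Bolt shear: A_b = π(24)²/4 = 452.39 mm². φR_n = 0.75 × 372 × 452.39 × 12 × 1 = 1514.6 kN.
Bearing (6 mm plate, F_u = 400 MPa): end bolts L_c = 46 − 27/2 = 32.5, R_n = min(1.2×32.5×6×400, 2.4×24×6×400) = 93.6 kN/bolt; interior L_c = 77 − 27 = 50, R_n = 138.24 kN/bolt. φR_n = 0.75 × (3×93.6 + 9×138.24) = 1143.7 kN.
Tension rupture (net): A_n = (352 − 3×29)×6 = 1590 mm² (U = 1.0, A_e = A_n). φR_n = 0.75 × 400 × 1590 = 477.0 kN.
Governing: min(1514.6, 1143.7, 477.0) = 477.0 kN → net-section rupture.

477.0 kN (net-section rupture governs)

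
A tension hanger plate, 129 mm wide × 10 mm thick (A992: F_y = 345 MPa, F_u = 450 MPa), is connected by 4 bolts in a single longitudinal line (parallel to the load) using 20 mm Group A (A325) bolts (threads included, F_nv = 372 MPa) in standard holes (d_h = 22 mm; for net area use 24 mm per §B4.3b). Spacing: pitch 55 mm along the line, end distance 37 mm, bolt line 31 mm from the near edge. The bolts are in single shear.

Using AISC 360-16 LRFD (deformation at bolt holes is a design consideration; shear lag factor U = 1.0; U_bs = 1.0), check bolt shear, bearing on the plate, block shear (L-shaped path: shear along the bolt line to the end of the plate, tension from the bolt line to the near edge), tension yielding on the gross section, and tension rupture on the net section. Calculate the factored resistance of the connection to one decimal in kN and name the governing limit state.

Bolt shear: A_b = π(20)²/4 = 314.16 mm². φR_n = 0.75 × 372 × 314.16 × 4 × 1 = 350.6 kN.
Bearing (10 mm plate, F_u = 450 MPa): end bolts L_c = 37 − 22/2 = 26, R_n = min(1.2×26×10×450, 2.4×20×10×450) = 140.4 kN/bolt; interior L_c = 55 − 22 = 33, R_n = 178.2 kN/bolt. φR_n = 0.75 × (1×140.4 + 3×178.2) = 506.3 kN.
Block shear: shear path 1×[37+3×55] = 1×202 mm, A_gv = 2020, A_nv = 1×(202 − 3.5×24)×10 = 1180 mm²; tension to near edge: (31 − 0.5×24)×10 = 190 mm². R_n = min(0.6×450×1180, 0.6×345×2020) + 1.0×450×190 = min(318.6, 418.14) + 85.5 = 404.1 kN. φR_n = 0.75 × 404.1 = 303.1 kN.
Tension yield (gross): A_g = 129×10 = 1290 mm². φR_n = 0.90 × 345 × 1290 = 400.5 kN.
Tension rupture (net): A_n = (129 − 1×24)×10 = 1050 mm² (U = 1.0, A_e = A_n). φR_n = 0.75 × 450 × 1050 = 354.4 kN.
Governing: min(350.6, 506.3, 303.1, 400.5, 354.4) = 303.1 kN → block shear.

303.1 kN (block shear governs)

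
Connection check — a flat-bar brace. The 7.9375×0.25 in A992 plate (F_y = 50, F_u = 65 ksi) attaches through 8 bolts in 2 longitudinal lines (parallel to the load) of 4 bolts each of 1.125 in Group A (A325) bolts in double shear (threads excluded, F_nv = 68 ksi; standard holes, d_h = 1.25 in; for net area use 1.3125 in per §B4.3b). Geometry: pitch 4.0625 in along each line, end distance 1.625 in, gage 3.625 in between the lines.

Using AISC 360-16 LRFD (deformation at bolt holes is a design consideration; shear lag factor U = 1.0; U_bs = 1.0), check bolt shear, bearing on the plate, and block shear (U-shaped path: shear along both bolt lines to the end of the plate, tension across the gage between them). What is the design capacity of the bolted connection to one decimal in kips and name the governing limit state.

163.0 kips (block shear governs)

Bolt shear: A_b = π(1.125)²/4 = 0.99402 in². φR_n = 0.75 × 68 × 0.99402 × 8 × 2 = 811.1 kips.
Bearing (0.25 in plate, F_u = 65 ksi): end bolts L_c = 1.625 − 1.25/2 = 1, R_n = min(1.2×1×0.25×65, 2.4×1.125×0.25×65) = 19.5 kips/bolt; interior L_c = 4.0625 − 1.25 = 2.8125, R_n = 43.875 kips/bolt. φR_n = 0.75 × (2×19.5 + 6×43.875) = 226.7 kips.
Block shear: shear path 2×[1.625+3×4.0625] = 2×13.8125 in, A_gv = 6.9063, A_nv = 2×(13.8125 − 3.5×1.3125)×0.25 = 4.6094 in²; tension across gage: (3.625 − 1×1.3125)×0.25 = 0.57813 in². R_n = min(0.6×65×4.6094, 0.6×50×6.9063) + 1.0×65×0.57813 = min(179.77, 207.19) + 37.578 = 217.35 kips. φR_n = 0.75 × 217.35 = 163.0 kips.
Governing: min(811.1, 226.7, 163.0) = 163.0 kips → block shear.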